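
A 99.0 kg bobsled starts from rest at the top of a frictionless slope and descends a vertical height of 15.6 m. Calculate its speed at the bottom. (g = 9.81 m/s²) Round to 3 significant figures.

Energy conservation between the two points: mgh = ½mv²
v = √(2gh) = √(2 × 9.81 × 15.6) = √306.07 = 17.49 m/s

v = 17.5 m/s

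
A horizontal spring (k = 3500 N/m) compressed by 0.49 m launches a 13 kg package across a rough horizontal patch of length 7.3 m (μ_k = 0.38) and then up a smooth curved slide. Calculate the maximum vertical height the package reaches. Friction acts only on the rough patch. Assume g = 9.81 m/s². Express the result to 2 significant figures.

Spring energy: E₀ = ½kx² = ½(3500)(0.49)² = 420.18 J
Friction: W_f = μ_k mg d = (0.38)(13)(9.81)(7.3) = 353.8 J
Energy at base of ramp: E = 420.18 − 353.8 = 66.407 J
At max height all remaining energy is PE: mgh = E ⇒ h = E/(mg) = 66.407/(13 × 9.81) = 0.5207 m

h = 0.52 m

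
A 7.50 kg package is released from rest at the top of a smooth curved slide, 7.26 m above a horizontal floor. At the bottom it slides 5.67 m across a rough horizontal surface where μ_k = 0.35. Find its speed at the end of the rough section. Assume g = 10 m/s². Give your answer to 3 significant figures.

v = 10.3 m/s

Energy bookkeeping (friction removes W_f = μ_k N d):
mgh = ½mv² + μ_k m g d
W_f = μ_k mg d = (0.35)(7.50)(10)(5.67) = 148.8 J
½mv² = mgh − W_f = 544.50 − 148.8 = 395.66 J
v = √(2 × 395.66/7.50) = 10.27 m/s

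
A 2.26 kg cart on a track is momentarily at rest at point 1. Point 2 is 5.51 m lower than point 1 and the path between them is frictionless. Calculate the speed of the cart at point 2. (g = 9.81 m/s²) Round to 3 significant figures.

Energy conservation between the two points: mgh = ½mv²
v = √(2gh) = √(2 × 9.81 × 5.51) = √108.11 = 10.40 m/s

v = 10.4 m/s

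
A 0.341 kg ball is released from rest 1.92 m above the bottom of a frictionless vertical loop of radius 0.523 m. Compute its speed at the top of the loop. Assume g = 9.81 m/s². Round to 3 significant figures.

v = 4.14 m/s

Energy conservation: mgh = ½mv_top² + mg(2r)
v_top² = 2g(h − 2r) = 2(9.81)(1.92 − 1.046) = 17.15
v_top = 4.141 m/s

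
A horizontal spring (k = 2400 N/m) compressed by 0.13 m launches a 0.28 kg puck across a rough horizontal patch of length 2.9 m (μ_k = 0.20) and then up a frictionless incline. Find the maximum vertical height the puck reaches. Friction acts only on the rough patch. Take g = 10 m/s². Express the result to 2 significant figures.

h = 6.7 m

Spring energy: E₀ = ½kx² = ½(2400)(0.13)² = 20.280 J
Friction: W_f = μ_k mg d = (0.20)(0.28)(10)(2.9) = 1.624 J
Energy at base of ramp: E = 20.280 − 1.624 = 18.656 J
At max height all remaining energy is PE: mgh = E ⇒ h = E/(mg) = 18.656/(0.28 × 10) = 6.663 m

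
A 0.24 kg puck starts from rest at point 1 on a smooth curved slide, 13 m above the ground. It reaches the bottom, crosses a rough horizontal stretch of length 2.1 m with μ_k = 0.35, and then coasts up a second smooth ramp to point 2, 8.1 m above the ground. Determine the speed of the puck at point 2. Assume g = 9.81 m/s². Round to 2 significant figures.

v = 9.0 m/s

Energy at 1: mgh₁ = (0.24)(9.81)(13) = 30.607 J
Friction loss: W_f = μ_k mg d = 1.730 J
At 2: ½mv² + mgh₂ = mgh₁ − W_f
½mv² = 30.607 − 1.730 − 19.071 = 9.8061 J
v = √(2 × 9.8061/0.24) = 9.040 m/s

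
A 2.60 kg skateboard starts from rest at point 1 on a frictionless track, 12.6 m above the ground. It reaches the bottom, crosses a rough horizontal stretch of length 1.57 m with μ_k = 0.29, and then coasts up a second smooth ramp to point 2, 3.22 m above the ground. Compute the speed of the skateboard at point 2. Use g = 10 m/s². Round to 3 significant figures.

Energy at 1: mgh₁ = (2.60)(10)(12.6) = 327.60 J
Friction loss: W_f = μ_k mg d = 11.84 J
At 2: ½mv² + mgh₂ = mgh₁ − W_f
½mv² = 327.60 − 11.84 − 83.720 = 232.04 J
v = √(2 × 232.04/2.60) = 13.36 m/s

v = 13.4 m/s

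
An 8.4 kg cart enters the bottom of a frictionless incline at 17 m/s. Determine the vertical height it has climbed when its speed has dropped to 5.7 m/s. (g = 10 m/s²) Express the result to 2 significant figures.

Energy balance between the two points: ½mv₁² = ½mv₂² + mgh
h = (v₁² − v₂²)/(2g) = (17² − 5.7²)/(2 × 10) = 12.83 m

h = 13 m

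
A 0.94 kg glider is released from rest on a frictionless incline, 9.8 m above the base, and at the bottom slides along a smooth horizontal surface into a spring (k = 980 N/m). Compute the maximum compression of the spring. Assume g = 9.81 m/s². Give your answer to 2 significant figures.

x = 0.43 m

At max compression the glider is momentarily at rest: mgh = ½kx²
x = √(2mgh/k) = √(2 × 0.94 × 9.81 × 9.8 / 980) = 0.4295 m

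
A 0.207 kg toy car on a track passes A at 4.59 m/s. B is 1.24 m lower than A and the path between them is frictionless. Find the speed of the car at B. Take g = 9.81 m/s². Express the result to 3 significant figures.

v = 6.74 m/s

Equating total energy at the two states: ½mv₀² + mgh = ½mv²
v² = v₀² + 2gh = (4.59)² + 2(9.81)(1.24) = 45.397
v = √45.397 = 6.738 m/s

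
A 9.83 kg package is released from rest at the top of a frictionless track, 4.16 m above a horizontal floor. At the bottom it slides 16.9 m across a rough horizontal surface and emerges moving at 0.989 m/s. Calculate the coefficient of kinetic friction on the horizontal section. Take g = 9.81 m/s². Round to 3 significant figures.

Energy bookkeeping (friction removes W_f = μ_k N d):
mgh = ½mv² + μ_k m g d
mgh = 401.16 J; ½mv² = 4.8075 J
W_f = 401.16 − 4.8075 = 396.4 J
μ_k = W_f/(mg·d) = 396.4/(96.43 × 16.9) = 0.2432

μ_k = 0.243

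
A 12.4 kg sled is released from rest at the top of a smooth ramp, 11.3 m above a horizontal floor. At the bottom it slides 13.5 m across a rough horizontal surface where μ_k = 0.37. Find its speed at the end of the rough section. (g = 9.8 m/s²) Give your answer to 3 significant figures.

v = 11.1 m/s

Energy at the top = energy at the end + work done against friction:
mgh = ½mv² + μ_k m g d
W_f = μ_k mg d = (0.37)(12.4)(9.8)(13.5) = 607.0 J
½mv² = mgh − W_f = 1373.2 − 607.0 = 766.18 J
v = √(2 × 766.18/12.4) = 11.12 m/s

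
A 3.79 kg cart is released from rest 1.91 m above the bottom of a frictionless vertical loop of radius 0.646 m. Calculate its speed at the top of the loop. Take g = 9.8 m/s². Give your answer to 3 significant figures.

Energy conservation: mgh = ½mv_top² + mg(2r)
v_top² = 2g(h − 2r) = 2(9.8)(1.91 − 1.292) = 12.11
v_top = 3.480 m/s

v = 3.48 m/s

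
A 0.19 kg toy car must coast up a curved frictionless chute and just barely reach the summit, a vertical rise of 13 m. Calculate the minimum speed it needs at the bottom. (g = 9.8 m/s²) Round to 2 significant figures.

v = 16 m/s

At the top it is momentarily at rest, so all KE converts to PE: ½mv² = mgh
v = √(2gh) = √(2 × 9.8 × 13) = 15.96 m/s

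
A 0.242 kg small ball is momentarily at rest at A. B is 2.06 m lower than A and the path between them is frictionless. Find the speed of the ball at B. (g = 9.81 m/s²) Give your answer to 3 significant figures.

v = 6.36 m/s

Energy conservation between the two points: mgh = ½mv²
v = √(2gh) = √(2 × 9.81 × 2.06) = √40.417 = 6.357 m/s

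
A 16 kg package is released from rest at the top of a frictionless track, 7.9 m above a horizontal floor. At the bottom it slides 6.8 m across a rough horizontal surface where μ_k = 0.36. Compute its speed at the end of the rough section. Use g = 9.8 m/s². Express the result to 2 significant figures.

Applying the work–energy principle:
mgh = ½mv² + μ_k m g d
W_f = μ_k mg d = (0.36)(16)(9.8)(6.8) = 383.8 J
½mv² = mgh − W_f = 1238.7 − 383.8 = 854.87 J
v = √(2 × 854.87/16) = 10.34 m/s

v = 10 m/s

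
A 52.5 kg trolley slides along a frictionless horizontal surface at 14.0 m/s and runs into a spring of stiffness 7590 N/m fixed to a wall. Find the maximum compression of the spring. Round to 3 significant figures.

x = 1.16 m

Conservation of energy between contact and max compression: ½mv² = ½kx²
x = v√(m/k) = 14.0 × √(52.5/7590) = 1.164 m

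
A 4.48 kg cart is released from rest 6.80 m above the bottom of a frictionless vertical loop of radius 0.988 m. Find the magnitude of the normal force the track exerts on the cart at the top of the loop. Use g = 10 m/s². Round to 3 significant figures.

Energy from release to top (height 2r): mgh = ½mv_top² + mg(2r)
v_top² = 2g(h − 2r) = 2(10)(6.80 − 1.976) = 96.480 m²/s²
At the top, both N and weight point toward the centre: N + mg = mv_top²/r
N = m(v_top²/r − g) = 4.48(96.480/0.988 − 10) = 392.7 N

N = 393 N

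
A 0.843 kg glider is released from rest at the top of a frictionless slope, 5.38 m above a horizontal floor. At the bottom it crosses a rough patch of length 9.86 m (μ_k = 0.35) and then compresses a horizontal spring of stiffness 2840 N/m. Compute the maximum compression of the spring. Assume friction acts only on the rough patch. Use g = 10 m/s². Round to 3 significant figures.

Initial energy: E₁ = mgh = (0.843)(10)(5.38) = 45.353 J
Friction removes W_f = μ_k mg d = (0.35)(0.843)(10)(9.86) = 29.09 J
Energy reaching the spring: E = 45.353 − 29.09 = 16.261 J
At max compression ½kx² = E ⇒ x = √(2E/k) = √(2 × 16.261/2840) = 0.1070 m

x = 0.107 m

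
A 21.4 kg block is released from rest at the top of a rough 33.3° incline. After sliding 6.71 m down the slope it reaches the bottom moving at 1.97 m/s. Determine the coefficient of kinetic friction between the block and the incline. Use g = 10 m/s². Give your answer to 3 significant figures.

μ_k = 0.622

The energy dissipated by friction is the PE lost minus the KE gained:
mgL sinθ = 788.36 J; ½mv² = 41.526 J
W_f = 788.36 − 41.526 = 746.8 J
μ_k = W_f/(mg cosθ · L) = 746.8/(178.9 × 6.71) = 0.6223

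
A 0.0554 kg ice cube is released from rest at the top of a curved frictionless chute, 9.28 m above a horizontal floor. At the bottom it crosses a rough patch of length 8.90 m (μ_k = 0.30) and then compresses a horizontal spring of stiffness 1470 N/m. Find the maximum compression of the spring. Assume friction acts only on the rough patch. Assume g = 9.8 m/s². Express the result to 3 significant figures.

Initial energy: E₁ = mgh = (0.0554)(9.8)(9.28) = 5.0383 J
Friction removes W_f = μ_k mg d = (0.30)(0.0554)(9.8)(8.90) = 1.450 J
Energy reaching the spring: E = 5.0383 − 1.450 = 3.5887 J
At max compression ½kx² = E ⇒ x = √(2E/k) = √(2 × 3.5887/1470) = 0.06988 m

x = 0.0699 m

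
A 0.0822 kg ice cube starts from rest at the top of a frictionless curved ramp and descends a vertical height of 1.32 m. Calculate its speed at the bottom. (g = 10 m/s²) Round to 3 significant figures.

v = 5.14 m/s

Energy conservation between the two points: mgh = ½mv²
The mass cancels from both sides.
v = √(2gh) = √(2 × 10 × 1.32) = √26.400 = 5.138 m/s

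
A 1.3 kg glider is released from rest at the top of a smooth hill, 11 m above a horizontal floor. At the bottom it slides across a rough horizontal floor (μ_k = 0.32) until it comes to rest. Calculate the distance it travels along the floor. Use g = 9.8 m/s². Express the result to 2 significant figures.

d = 34 m

Applying the work–energy principle:
At rest all PE has been dissipated by friction: mgh = μ_k m g d
d = h/μ_k = 11/0.32 = 34.38 m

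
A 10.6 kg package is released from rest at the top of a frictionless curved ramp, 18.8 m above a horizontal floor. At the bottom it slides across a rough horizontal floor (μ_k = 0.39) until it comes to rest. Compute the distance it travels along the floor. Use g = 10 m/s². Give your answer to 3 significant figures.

d = 48.2 m

Applying the work–energy principle:
At rest all PE has been dissipated by friction: mgh = μ_k m g d
d = h/μ_k = 18.8/0.39 = 48.21 m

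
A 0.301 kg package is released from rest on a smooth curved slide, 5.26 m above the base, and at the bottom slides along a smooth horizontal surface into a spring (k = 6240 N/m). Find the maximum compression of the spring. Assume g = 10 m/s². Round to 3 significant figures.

x = 0.0712 m

At max compression the package is momentarily at rest: mgh = ½kx²
x = √(2mgh/k) = √(2 × 0.301 × 10 × 5.26 / 6240) = 0.07124 m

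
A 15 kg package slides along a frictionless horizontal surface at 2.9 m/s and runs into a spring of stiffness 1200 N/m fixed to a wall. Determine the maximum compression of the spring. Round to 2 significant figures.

Conservation of energy between contact and max compression: ½mv² = ½kx²
x = v√(m/k) = 2.9 × √(15/1200) = 0.3242 m

x = 0.32 m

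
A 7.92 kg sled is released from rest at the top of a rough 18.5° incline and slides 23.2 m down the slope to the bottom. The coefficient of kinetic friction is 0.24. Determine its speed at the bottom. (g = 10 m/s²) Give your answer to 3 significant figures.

Energy: mgh = ½mv² + W_f, with h = L sinθ and W_f = μ_k (mg cosθ) L
mgh = mgL sinθ = (7.92)(10)(23.2)sin18.5° = 583.03 J
W_f = μ_k mg cosθ · L = (0.24)(7.92)(10)cos18.5°·23.2 = 418.2 J
½mv² = 583.03 − 418.2 = 164.83 J
v = √(2 × 164.83/7.92) = 6.452 m/s

v = 6.45 m/s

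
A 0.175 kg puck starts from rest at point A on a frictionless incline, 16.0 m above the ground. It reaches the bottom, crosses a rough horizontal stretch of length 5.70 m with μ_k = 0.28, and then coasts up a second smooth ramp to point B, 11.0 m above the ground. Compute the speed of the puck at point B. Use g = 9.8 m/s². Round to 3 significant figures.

v = 8.17 m/s

Energy at A: mgh₁ = (0.175)(9.8)(16.0) = 27.440 J
Friction loss: W_f = μ_k mg d = 2.737 J
At B: ½mv² + mgh₂ = mgh₁ − W_f
½mv² = 27.440 − 2.737 − 18.865 = 5.8379 J
v = √(2 × 5.8379/0.175) = 8.168 m/s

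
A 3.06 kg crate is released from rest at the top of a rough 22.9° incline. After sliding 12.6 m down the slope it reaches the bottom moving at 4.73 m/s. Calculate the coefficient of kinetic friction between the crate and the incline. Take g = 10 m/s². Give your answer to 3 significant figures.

μ_k = 0.326

Energy balance down the incline: mg L sinθ − ½mv² = μ_k (mg cosθ) L
mgL sinθ = 150.03 J; ½mv² = 34.231 J
W_f = 150.03 − 34.231 = 115.8 J
μ_k = W_f/(mg cosθ · L) = 115.8/(28.19 × 12.6) = 0.3260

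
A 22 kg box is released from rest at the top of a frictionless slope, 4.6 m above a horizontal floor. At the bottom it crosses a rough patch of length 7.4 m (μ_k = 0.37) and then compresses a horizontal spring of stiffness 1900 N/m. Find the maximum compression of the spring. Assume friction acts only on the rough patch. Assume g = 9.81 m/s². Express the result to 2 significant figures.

Initial energy: E₁ = mgh = (22)(9.81)(4.6) = 992.77 J
Friction removes W_f = μ_k mg d = (0.37)(22)(9.81)(7.4) = 590.9 J
Energy reaching the spring: E = 992.77 − 590.9 = 401.86 J
At max compression ½kx² = E ⇒ x = √(2E/k) = √(2 × 401.86/1900) = 0.6504 m

x = 0.65 m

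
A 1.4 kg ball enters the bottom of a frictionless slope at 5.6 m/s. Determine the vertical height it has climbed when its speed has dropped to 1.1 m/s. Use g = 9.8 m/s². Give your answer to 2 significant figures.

h = 1.5 m

Conservation of energy: ½mv₁² = ½mv₂² + mgh
h = (v₁² − v₂²)/(2g) = (5.6² − 1.1²)/(2 × 9.8) = 1.538 m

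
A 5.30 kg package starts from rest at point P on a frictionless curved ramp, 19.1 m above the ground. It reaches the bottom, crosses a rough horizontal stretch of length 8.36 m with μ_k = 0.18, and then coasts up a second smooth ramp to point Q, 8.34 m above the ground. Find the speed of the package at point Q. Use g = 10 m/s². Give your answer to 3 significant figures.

v = 13.6 m/s

Energy at P: mgh₁ = (5.30)(10)(19.1) = 1012.3 J
Friction loss: W_f = μ_k mg d = 79.75 J
At Q: ½mv² + mgh₂ = mgh₁ − W_f
½mv² = 1012.3 − 79.75 − 442.02 = 490.53 J
v = √(2 × 490.53/5.30) = 13.61 m/s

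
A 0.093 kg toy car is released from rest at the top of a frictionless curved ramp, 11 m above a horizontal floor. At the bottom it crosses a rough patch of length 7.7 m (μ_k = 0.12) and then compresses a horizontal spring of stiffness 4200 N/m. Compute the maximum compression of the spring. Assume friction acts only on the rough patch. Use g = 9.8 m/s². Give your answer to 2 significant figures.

x = 0.066 m

Initial energy: E₁ = mgh = (0.093)(9.8)(11) = 10.025 J
Friction removes W_f = μ_k mg d = (0.12)(0.093)(9.8)(7.7) = 0.8421 J
Energy reaching the spring: E = 10.025 − 0.8421 = 9.1833 J
At max compression ½kx² = E ⇒ x = √(2E/k) = √(2 × 9.1833/4200) = 0.06613 m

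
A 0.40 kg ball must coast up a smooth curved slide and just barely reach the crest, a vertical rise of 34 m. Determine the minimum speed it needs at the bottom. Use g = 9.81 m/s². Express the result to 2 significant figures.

At the top it is momentarily at rest, so all KE converts to PE: ½mv² = mgh
v = √(2gh) = √(2 × 9.81 × 34) = 25.83 m/s

v = 26 m/s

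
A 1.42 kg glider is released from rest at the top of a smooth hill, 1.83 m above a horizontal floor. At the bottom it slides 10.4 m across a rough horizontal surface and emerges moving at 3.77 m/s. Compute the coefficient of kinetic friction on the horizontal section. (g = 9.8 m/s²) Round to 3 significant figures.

Applying the work–energy principle:
mgh = ½mv² + μ_k m g d
mgh = 25.466 J; ½mv² = 10.091 J
W_f = 25.466 − 10.091 = 15.38 J
μ_k = W_f/(mg·d) = 15.38/(13.92 × 10.4) = 0.1062

μ_k = 0.106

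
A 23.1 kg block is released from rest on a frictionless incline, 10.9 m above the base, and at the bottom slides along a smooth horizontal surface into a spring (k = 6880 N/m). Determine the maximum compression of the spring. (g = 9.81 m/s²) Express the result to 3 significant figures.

x = 0.847 m

At max compression the block is momentarily at rest: mgh = ½kx²
x = √(2mgh/k) = √(2 × 23.1 × 9.81 × 10.9 / 6880) = 0.8474 m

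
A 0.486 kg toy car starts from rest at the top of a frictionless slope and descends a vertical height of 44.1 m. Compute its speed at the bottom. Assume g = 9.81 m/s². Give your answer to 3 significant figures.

v = 29.4 m/s

Mechanical energy is conserved (no friction): mgh = ½mv²
The mass cancels from both sides.
v = √(2gh) = √(2 × 9.81 × 44.1) = √865.24 = 29.41 m/s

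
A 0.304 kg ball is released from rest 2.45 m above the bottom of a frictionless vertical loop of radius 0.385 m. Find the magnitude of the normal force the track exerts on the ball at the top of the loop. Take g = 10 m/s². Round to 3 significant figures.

Energy from release to top (height 2r): mgh = ½mv_top² + mg(2r)
v_top² = 2g(h − 2r) = 2(10)(2.45 − 0.7700) = 33.600 m²/s²
At the top, both N and weight point toward the centre: N + mg = mv_top²/r
N = m(v_top²/r − g) = 0.304(33.600/0.385 − 10) = 23.49 N

N = 23.5 N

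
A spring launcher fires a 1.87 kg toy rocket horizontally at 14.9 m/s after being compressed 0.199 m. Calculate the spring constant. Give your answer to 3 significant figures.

½kx² = ½mv²
k = mv²/x² = (1.87)(14.9)²/(0.199)² = 10484 N/m

k = 10500 N/m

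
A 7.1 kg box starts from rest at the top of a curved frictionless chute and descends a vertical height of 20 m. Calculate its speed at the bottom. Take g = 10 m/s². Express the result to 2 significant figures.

v = 20 m/s

Energy conservation between the two points: mgh = ½mv²
The mass cancels from both sides.
v = √(2gh) = √(2 × 10 × 20) = √400.00 = 20.00 m/s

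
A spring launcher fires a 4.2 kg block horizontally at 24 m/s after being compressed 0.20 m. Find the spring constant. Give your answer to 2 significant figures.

Spring PE at full compression equals KE at release: ½kx² = ½mv²
k = mv²/x² = (4.2)(24)²/(0.20)² = 60480 N/m

k = 60000 N/m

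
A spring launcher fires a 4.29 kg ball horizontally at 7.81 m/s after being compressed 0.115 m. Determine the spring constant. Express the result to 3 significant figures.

Energy stored in the spring equals the launch KE: ½kx² = ½mv²
k = mv²/x² = (4.29)(7.81)²/(0.115)² = 19786 N/m

k = 19800 N/m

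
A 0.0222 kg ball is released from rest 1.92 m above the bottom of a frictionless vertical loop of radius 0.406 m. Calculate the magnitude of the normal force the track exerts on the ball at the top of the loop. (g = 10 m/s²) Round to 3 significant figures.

Energy from release to top (height 2r): mgh = ½mv_top² + mg(2r)
v_top² = 2g(h − 2r) = 2(10)(1.92 − 0.8120) = 22.160 m²/s²
At the top, both N and weight point toward the centre: N + mg = mv_top²/r
N = m(v_top²/r − g) = 0.0222(22.160/0.406 − 10) = 0.9897 N

N = 0.990 N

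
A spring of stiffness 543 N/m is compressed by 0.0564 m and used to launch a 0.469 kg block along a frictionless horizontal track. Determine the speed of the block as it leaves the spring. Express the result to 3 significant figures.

v = 1.92 m/s

The block leaves the spring when the spring is at natural length, so ½kx² = ½mv²
v = x√(k/m) = 0.0564 × √(543/0.469) = 1.919 m/s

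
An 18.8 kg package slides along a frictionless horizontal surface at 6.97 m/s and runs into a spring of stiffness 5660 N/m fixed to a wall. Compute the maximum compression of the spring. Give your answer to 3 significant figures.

x = 0.402 m

All KE is stored as spring PE at maximum compression: ½mv² = ½kx²
x = v√(m/k) = 6.97 × √(18.8/5660) = 0.4017 m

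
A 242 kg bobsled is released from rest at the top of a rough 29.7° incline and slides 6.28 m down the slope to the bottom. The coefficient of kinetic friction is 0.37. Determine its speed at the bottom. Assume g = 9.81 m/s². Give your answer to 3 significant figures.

v = 4.63 m/s

Taking the bottom as reference, mgh = ½mv² + μ_k N L with h = L sinθ, N = mg cosθ:
mgh = mgL sinθ = (242)(9.81)(6.28)sin29.7° = 7386.7 J
W_f = μ_k mg cosθ · L = (0.37)(242)(9.81)cos29.7°·6.28 = 4792 J
½mv² = 7386.7 − 4792 = 2595.1 J
v = √(2 × 2595.1/242) = 4.631 m/s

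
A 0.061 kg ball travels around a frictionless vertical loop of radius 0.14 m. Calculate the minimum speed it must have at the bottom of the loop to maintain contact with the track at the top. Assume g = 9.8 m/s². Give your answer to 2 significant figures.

At the top: mg = mv_top²/r ⇒ v_top² = gr = 1.372 m²/s²
Energy from bottom to top (height 2r): ½mv_bot² = ½mv_top² + mg(2r)
v_bot² = gr + 4gr = 5gr = 6.860
v_bot = √(5gr) = 2.619 m/s

v = 2.6 m/s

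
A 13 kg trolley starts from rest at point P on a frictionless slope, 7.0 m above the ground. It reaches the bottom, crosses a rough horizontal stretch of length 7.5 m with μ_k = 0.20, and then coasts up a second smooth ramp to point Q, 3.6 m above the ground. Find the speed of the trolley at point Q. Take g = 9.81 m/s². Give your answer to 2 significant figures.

Energy at P: mgh₁ = (13)(9.81)(7.0) = 892.71 J
Friction loss: W_f = μ_k mg d = 191.3 J
At Q: ½mv² + mgh₂ = mgh₁ − W_f
½mv² = 892.71 − 191.3 − 459.11 = 242.31 J
v = √(2 × 242.31/13) = 6.106 m/s

v = 6.1 m/s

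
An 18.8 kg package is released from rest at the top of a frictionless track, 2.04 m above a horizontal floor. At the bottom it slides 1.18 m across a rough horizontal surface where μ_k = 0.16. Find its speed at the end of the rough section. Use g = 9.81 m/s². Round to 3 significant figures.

v = 6.03 m/s

Energy bookkeeping (friction removes W_f = μ_k N d):
mgh = ½mv² + μ_k m g d
W_f = μ_k mg d = (0.16)(18.8)(9.81)(1.18) = 34.82 J
½mv² = mgh − W_f = 376.23 − 34.82 = 341.41 J
v = √(2 × 341.41/18.8) = 6.027 m/s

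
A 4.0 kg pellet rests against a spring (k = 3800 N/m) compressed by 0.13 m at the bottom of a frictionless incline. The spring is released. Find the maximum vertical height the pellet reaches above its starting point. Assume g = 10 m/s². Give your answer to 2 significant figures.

h = 0.80 m

Energy conservation from release to the highest point: ½kx² = mgh
h = kx²/(2mg) = (3800)(0.13)²/(2 × 4.0 × 10) = 0.8027 m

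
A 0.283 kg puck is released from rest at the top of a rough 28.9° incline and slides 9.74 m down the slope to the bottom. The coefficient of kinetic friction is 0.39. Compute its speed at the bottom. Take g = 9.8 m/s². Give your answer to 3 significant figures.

Work–energy: mg(L sinθ) − μ_k(mg cosθ)L = ½mv²
mgh = mgL sinθ = (0.283)(9.8)(9.74)sin28.9° = 13.055 J
W_f = μ_k mg cosθ · L = (0.39)(0.283)(9.8)cos28.9°·9.74 = 9.223 J
½mv² = 13.055 − 9.223 = 3.8318 J
v = √(2 × 3.8318/0.283) = 5.204 m/s

v = 5.20 m/s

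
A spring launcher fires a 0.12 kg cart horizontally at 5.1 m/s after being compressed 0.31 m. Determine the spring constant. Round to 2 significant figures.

Spring PE at full compression equals KE at release: ½kx² = ½mv²
k = mv²/x² = (0.12)(5.1)²/(0.31)² = 32.48 N/m

k = 32 N/m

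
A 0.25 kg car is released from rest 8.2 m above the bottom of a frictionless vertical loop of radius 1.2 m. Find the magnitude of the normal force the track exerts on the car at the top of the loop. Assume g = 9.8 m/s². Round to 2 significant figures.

N = 21 N

Energy from release to top (height 2r): mgh = ½mv_top² + mg(2r)
v_top² = 2g(h − 2r) = 2(9.8)(8.2 − 2.400) = 113.68 m²/s²
At the top, both N and weight point toward the centre: N + mg = mv_top²/r
N = m(v_top²/r − g) = 0.25(113.68/1.2 − 9.8) = 21.23 N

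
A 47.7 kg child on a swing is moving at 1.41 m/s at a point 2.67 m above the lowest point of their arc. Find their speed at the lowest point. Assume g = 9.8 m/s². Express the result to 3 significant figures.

Equating total energy at the two states: ½mv₀² + mgh = ½mv²
v² = v₀² + 2gh = (1.41)² + 2(9.8)(2.67) = 54.320
v = √54.320 = 7.370 m/s

v = 7.37 m/s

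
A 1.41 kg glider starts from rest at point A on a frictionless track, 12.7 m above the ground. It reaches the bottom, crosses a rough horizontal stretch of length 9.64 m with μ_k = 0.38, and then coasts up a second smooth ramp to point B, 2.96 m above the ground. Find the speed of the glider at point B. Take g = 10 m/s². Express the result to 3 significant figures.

v = 11.0 m/s

Energy at A: mgh₁ = (1.41)(10)(12.7) = 179.07 J
Friction loss: W_f = μ_k mg d = 51.65 J
At B: ½mv² + mgh₂ = mgh₁ − W_f
½mv² = 179.07 − 51.65 − 41.736 = 85.683 J
v = √(2 × 85.683/1.41) = 11.02 m/s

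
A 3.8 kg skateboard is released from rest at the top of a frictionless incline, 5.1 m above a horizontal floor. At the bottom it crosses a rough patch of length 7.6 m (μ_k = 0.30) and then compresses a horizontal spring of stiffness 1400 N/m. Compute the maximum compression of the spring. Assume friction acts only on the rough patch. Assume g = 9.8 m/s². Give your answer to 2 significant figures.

Initial energy: E₁ = mgh = (3.8)(9.8)(5.1) = 189.92 J
Friction removes W_f = μ_k mg d = (0.30)(3.8)(9.8)(7.6) = 84.91 J
Energy reaching the spring: E = 189.92 − 84.91 = 105.02 J
At max compression ½kx² = E ⇒ x = √(2E/k) = √(2 × 105.02/1400) = 0.3873 m

x = 0.39 m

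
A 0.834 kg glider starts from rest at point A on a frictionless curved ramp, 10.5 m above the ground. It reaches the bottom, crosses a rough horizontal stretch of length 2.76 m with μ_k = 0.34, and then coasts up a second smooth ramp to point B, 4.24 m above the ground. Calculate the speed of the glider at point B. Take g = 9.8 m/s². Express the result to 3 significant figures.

v = 10.2 m/s

Energy at A: mgh₁ = (0.834)(9.8)(10.5) = 85.819 J
Friction loss: W_f = μ_k mg d = 7.670 J
At B: ½mv² + mgh₂ = mgh₁ − W_f
½mv² = 85.819 − 7.670 − 34.654 = 43.495 J
v = √(2 × 43.495/0.834) = 10.21 m/s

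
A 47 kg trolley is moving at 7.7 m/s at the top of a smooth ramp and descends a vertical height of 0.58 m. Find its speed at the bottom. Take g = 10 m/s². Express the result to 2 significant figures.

v = 8.4 m/s

Mechanical energy is conserved (no friction): ½mv₀² + mgh = ½mv²
v² = v₀² + 2gh = (7.7)² + 2(10)(0.58) = 70.890
v = √70.890 = 8.420 m/s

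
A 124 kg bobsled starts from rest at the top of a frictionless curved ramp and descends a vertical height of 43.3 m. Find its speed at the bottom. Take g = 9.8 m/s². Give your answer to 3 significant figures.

v = 29.1 m/s

Energy conservation between the two points: mgh = ½mv²
v = √(2gh) = √(2 × 9.8 × 43.3) = √848.68 = 29.13 m/s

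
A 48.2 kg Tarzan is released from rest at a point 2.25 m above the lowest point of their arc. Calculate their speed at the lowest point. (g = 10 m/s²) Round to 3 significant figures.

By conservation of mechanical energy, mgh = ½mv²
v = √(2gh) = √(2 × 10 × 2.25) = √45.000 = 6.708 m/s

v = 6.71 m/s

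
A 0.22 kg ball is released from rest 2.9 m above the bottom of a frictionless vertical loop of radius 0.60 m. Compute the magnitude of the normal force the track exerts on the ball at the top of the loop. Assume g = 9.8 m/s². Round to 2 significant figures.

N = 10 N

Energy from release to top (height 2r): mgh = ½mv_top² + mg(2r)
v_top² = 2g(h − 2r) = 2(9.8)(2.9 − 1.200) = 33.320 m²/s²
At the top, both N and weight point toward the centre: N + mg = mv_top²/r
N = m(v_top²/r − g) = 0.22(33.320/0.60 − 9.8) = 10.06 N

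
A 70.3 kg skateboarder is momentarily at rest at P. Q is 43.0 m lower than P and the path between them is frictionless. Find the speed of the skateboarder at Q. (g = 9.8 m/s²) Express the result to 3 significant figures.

By conservation of mechanical energy, mgh = ½mv²
v = √(2gh) = √(2 × 9.8 × 43.0) = √842.80 = 29.03 m/s

v = 29.0 m/s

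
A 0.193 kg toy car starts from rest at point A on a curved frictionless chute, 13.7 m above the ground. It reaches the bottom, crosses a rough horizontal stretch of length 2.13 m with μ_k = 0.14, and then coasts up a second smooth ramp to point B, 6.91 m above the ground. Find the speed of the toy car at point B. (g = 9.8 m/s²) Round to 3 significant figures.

Energy at A: mgh₁ = (0.193)(9.8)(13.7) = 25.912 J
Friction loss: W_f = μ_k mg d = 0.5640 J
At B: ½mv² + mgh₂ = mgh₁ − W_f
½mv² = 25.912 − 0.5640 − 13.070 = 12.279 J
v = √(2 × 12.279/0.193) = 11.28 m/s

v = 11.3 m/s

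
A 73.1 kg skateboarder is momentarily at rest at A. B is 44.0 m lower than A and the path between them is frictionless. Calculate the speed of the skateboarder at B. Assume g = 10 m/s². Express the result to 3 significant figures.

v = 29.7 m/s

Mechanical energy is conserved (no friction): mgh = ½mv²
v = √(2gh) = √(2 × 10 × 44.0) = √880.00 = 29.66 m/s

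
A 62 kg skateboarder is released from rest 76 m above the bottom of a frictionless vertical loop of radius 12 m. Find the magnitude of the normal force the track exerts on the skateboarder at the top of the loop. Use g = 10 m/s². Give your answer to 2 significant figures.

Energy from release to top (height 2r): mgh = ½mv_top² + mg(2r)
v_top² = 2g(h − 2r) = 2(10)(76 − 24.00) = 1040.0 m²/s²
At the top, both N and weight point toward the centre: N + mg = mv_top²/r
N = m(v_top²/r − g) = 62(1040.0/12 − 10) = 4753 N

N = 4800 N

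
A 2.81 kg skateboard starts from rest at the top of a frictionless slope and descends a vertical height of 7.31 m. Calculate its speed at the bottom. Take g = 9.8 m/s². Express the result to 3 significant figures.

v = 12.0 m/s

By conservation of mechanical energy, mgh = ½mv²
v = √(2gh) = √(2 × 9.8 × 7.31) = √143.28 = 11.97 m/s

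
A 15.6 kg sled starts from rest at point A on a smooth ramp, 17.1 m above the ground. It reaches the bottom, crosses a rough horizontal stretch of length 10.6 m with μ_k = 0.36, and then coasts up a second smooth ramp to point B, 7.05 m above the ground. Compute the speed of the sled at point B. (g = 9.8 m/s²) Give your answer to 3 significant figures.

v = 11.1 m/s

Energy at A: mgh₁ = (15.6)(9.8)(17.1) = 2614.2 J
Friction loss: W_f = μ_k mg d = 583.4 J
At B: ½mv² + mgh₂ = mgh₁ − W_f
½mv² = 2614.2 − 583.4 − 1077.8 = 953.05 J
v = √(2 × 953.05/15.6) = 11.05 m/s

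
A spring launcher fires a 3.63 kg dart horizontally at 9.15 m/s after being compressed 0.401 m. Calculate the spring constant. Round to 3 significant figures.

k = 1890 N/m

Energy stored in the spring equals the launch KE: ½kx² = ½mv²
k = mv²/x² = (3.63)(9.15)²/(0.401)² = 1890 N/m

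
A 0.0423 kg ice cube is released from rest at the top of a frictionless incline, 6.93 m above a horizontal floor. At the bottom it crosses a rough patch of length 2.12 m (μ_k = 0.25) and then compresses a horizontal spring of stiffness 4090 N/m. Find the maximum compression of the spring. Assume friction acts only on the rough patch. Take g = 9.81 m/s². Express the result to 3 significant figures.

x = 0.0360 m

Initial energy: E₁ = mgh = (0.0423)(9.81)(6.93) = 2.8757 J
Friction removes W_f = μ_k mg d = (0.25)(0.0423)(9.81)(2.12) = 0.2199 J
Energy reaching the spring: E = 2.8757 − 0.2199 = 2.6558 J
At max compression ½kx² = E ⇒ x = √(2E/k) = √(2 × 2.6558/4090) = 0.03604 m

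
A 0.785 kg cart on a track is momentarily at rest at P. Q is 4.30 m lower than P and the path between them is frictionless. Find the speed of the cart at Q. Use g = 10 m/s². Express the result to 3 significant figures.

v = 9.27 m/s

Equating total energy at the two states: mgh = ½mv²
v = √(2gh) = √(2 × 10 × 4.30) = √86.000 = 9.274 m/s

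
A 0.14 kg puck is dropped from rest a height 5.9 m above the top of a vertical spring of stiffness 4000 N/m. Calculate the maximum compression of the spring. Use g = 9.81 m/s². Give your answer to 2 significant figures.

Take the reference level at the top of the uncompressed spring. At max compression the puck has fallen H + x and is momentarily at rest:
mg(H + x) = ½kx²
½(4000)x² − (0.14)(9.81)x − (0.14)(9.81)(5.9) = 0
2000x² − 1.373x − 8.103 = 0
x = [1.373 + √(1.886 + 64824)]/(2 × 2000) = 0.06400 m

x = 0.064 m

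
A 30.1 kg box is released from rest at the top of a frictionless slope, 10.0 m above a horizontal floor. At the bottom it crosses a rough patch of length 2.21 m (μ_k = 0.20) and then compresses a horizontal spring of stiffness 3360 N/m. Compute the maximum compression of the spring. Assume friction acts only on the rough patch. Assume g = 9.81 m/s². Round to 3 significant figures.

Initial energy: E₁ = mgh = (30.1)(9.81)(10.0) = 2952.8 J
Friction removes W_f = μ_k mg d = (0.20)(30.1)(9.81)(2.21) = 130.5 J
Energy reaching the spring: E = 2952.8 − 130.5 = 2822.3 J
At max compression ½kx² = E ⇒ x = √(2E/k) = √(2 × 2822.3/3360) = 1.296 m

x = 1.30 m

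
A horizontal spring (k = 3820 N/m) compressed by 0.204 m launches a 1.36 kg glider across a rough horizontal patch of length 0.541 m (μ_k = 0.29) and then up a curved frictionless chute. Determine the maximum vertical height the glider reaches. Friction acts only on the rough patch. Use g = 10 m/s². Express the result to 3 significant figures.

h = 5.69 m

Spring energy: E₀ = ½kx² = ½(3820)(0.204)² = 79.487 J
Friction: W_f = μ_k mg d = (0.29)(1.36)(10)(0.541) = 2.134 J
Energy at base of ramp: E = 79.487 − 2.134 = 77.353 J
At max height all remaining energy is PE: mgh = E ⇒ h = E/(mg) = 77.353/(1.36 × 10) = 5.688 m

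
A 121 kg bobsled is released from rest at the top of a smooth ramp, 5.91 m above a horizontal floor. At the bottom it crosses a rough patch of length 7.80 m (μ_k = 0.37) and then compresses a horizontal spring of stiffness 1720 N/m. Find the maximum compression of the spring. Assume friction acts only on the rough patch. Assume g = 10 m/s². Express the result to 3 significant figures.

Initial energy: E₁ = mgh = (121)(10)(5.91) = 7151.1 J
Friction removes W_f = μ_k mg d = (0.37)(121)(10)(7.80) = 3492 J
Energy reaching the spring: E = 7151.1 − 3492 = 3659.0 J
At max compression ½kx² = E ⇒ x = √(2E/k) = √(2 × 3659.0/1720) = 2.063 m

x = 2.06 m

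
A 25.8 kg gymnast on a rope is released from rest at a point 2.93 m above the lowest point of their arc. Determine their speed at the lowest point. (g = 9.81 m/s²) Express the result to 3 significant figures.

Equating total energy at the two states: mgh = ½mv²
The mass cancels from both sides.
v = √(2gh) = √(2 × 9.81 × 2.93) = √57.487 = 7.582 m/s

v = 7.58 m/s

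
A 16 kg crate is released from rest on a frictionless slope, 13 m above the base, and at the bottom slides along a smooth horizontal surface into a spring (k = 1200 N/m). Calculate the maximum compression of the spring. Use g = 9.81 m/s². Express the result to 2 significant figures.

Gravitational PE at the top equals spring PE at max compression: mgh = ½kx²
x = √(2mgh/k) = √(2 × 16 × 9.81 × 13 / 1200) = 1.844 m

x = 1.8 m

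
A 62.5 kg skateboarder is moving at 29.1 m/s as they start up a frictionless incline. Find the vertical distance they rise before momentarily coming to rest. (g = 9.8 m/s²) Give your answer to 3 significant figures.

h = 43.2 m

Setting KE at the bottom equal to PE gained: ½mv² = mgh
h = v²/(2g) = 29.1²/(2 × 9.8) = 43.20 m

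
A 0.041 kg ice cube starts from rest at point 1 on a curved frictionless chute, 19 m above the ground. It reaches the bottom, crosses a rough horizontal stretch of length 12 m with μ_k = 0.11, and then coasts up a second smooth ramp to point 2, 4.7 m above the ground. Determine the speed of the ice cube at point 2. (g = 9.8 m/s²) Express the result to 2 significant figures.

Energy at 1: mgh₁ = (0.041)(9.8)(19) = 7.6342 J
Friction loss: W_f = μ_k mg d = 0.5304 J
At 2: ½mv² + mgh₂ = mgh₁ − W_f
½mv² = 7.6342 − 0.5304 − 1.8885 = 5.2154 J
v = √(2 × 5.2154/0.041) = 15.95 m/s

v = 16 m/s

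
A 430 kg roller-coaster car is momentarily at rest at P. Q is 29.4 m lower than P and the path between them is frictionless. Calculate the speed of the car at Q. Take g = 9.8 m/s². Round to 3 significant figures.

Energy conservation between the two points: mgh = ½mv²
v = √(2gh) = √(2 × 9.8 × 29.4) = √576.24 = 24.00 m/s

v = 24.0 m/s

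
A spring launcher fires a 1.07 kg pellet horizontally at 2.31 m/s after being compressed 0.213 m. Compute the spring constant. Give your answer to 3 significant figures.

Spring PE at full compression equals KE at release: ½kx² = ½mv²
k = mv²/x² = (1.07)(2.31)²/(0.213)² = 125.8 N/m

k = 126 N/m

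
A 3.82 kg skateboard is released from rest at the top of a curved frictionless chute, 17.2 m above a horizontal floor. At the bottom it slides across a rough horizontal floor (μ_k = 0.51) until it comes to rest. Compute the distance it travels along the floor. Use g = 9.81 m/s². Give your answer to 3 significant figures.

Energy at the top = energy at the end + work done against friction:
At rest all PE has been dissipated by friction: mgh = μ_k m g d
d = h/μ_k = 17.2/0.51 = 33.73 m

d = 33.7 m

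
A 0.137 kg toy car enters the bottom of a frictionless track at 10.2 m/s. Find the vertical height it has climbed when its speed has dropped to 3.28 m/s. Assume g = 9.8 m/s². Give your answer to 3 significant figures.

h = 4.76 m

Conservation of energy: ½mv₁² = ½mv₂² + mgh
h = (v₁² − v₂²)/(2g) = (10.2² − 3.28²)/(2 × 9.8) = 4.759 m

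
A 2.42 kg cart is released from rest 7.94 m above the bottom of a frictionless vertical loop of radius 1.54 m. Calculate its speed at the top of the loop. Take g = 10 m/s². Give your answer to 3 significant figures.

Energy conservation: mgh = ½mv_top² + mg(2r)
v_top² = 2g(h − 2r) = 2(10)(7.94 − 3.080) = 97.20
v_top = 9.859 m/s

v = 9.86 m/s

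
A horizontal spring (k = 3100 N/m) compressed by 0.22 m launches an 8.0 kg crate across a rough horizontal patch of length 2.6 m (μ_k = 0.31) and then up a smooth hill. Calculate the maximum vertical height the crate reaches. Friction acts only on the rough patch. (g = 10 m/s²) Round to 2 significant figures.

h = 0.13 m

Spring energy: E₀ = ½kx² = ½(3100)(0.22)² = 75.020 J
Friction: W_f = μ_k mg d = (0.31)(8.0)(10)(2.6) = 64.48 J
Energy at base of ramp: E = 75.020 − 64.48 = 10.540 J
At max height all remaining energy is PE: mgh = E ⇒ h = E/(mg) = 10.540/(8.0 × 10) = 0.1317 m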